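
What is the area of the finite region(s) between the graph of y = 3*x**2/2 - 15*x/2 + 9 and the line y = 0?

1/4

The curve meets the x-axis where 3*x**2/2 - 15*x/2 + 9 = 0, i.e. 3*(x - 3)*(x - 2)/2 = 0, at x = 2, 3.
On [2, 3] the curve lies below the axis; ∫[2,3] (3*x**2/2 - 15*x/2 + 9) dx = -1/4, giving area 1/4.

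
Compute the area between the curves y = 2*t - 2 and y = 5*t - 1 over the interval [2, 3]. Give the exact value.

On [2, 3], (2*t - 2) - (5*t - 1) = -3*t - 1 is ≤ 0 throughout, so the area is a single integral of |-3*t - 1|.
∫[2,3] (-3*t - 1) dt = -17/2; the area of that piece is 17/2.

17/2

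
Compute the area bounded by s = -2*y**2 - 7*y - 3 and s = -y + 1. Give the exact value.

1/3

Both boundary curves give s as a function of y, so integrate with respect to y. Setting them equal: -2*y**2 - 6*y - 4 = 0, i.e. -2*(y + 1)*(y + 2) = 0, so they meet at y = -2, -1.
For y in [-2, -1], s = -2*y**2 - 7*y - 3 is on the right; area = ∫[-2,-1] (-2*y**2 - 6*y - 4) dy = 1/3.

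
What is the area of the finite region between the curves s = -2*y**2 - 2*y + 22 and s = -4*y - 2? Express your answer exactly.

Both boundary curves give s as a function of y, so integrate with respect to y. Setting them equal: -2*y**2 + 2*y + 24 = 0, i.e. -2*(y - 4)*(y + 3) = 0, so they meet at y = -3, 4.
For y in [-3, 4], s = -2*y**2 - 2*y + 22 is on the right; area = ∫[-3,4] (-2*y**2 + 2*y + 24) dy = 343/3.

343/3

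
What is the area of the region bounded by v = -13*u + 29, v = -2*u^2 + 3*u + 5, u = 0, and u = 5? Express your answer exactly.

The difference (-13*u + 29) - (-2*u^2 + 3*u + 5) = 2*u^2 - 16*u + 24 changes sign at u = 2 inside [0, 5], so split the integral there.
∫[0,2] (2*u^2 - 16*u + 24) du = 64/3.
∫[2,5] (2*u^2 - 16*u + 24) du = -18; the area of that piece is 18.
Total area = 64/3 + 18 = 118/3.

118/3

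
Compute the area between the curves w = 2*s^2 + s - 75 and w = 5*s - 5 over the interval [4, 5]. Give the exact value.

On [4, 5], (2*s^2 + s - 75) - (5*s - 5) = 2*s^2 - 4*s - 70 is ≤ 0 throughout, so the area is a single integral of |2*s^2 - 4*s - 70|.
∫[4,5] (2*s^2 - 4*s - 70) ds = -142/3; the area of that piece is 142/3.

142/3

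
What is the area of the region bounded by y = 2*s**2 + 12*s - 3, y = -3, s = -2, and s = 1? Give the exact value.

76/3

The difference (2*s**2 + 12*s - 3) - (-3) = 2*s**2 + 12*s changes sign at s = 0 inside [-2, 1], so split the integral there.
∫[-2,0] (2*s**2 + 12*s) ds = -56/3; the area of that piece is 56/3.
∫[0,1] (2*s**2 + 12*s) ds = 20/3.
Total area = 56/3 + 20/3 = 76/3.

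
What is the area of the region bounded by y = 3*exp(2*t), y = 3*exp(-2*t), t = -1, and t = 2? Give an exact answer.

The difference (3*exp(2*t)) - (3*exp(-2*t)) = 3*exp(2*t) - 3*exp(-2*t) changes sign at t = 0 inside [-1, 2], so split the integral there.
∫[-1,0] (3*exp(2*t) - 3*exp(-2*t)) dt = -3*exp(2)/2 - 3*exp(-2)/2 + 3; the area of that piece is -3 + 3*exp(-2)/2 + 3*exp(2)/2.
∫[0,2] (3*exp(2*t) - 3*exp(-2*t)) dt = -3 + 3*exp(-4)/2 + 3*exp(4)/2.
Total area = (-3 + 3*exp(-2)/2 + 3*exp(2)/2) + (-3 + 3*exp(-4)/2 + 3*exp(4)/2) = -6 + 3*exp(-4)/2 + 3*exp(-2)/2 + 3*exp(2)/2 + 3*exp(4)/2.

-6 + 3*exp(-4)/2 + 3*exp(-2)/2 + 3*exp(2)/2 + 3*exp(4)/2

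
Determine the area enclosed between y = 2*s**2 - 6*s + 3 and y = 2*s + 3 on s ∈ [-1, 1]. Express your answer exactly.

8

The difference (2*s**2 - 6*s + 3) - (2*s + 3) = 2*s**2 - 8*s changes sign at s = 0 inside [-1, 1], so split the integral there.
∫[-1,0] (2*s**2 - 8*s) ds = 14/3.
∫[0,1] (2*s**2 - 8*s) ds = -10/3; the area of that piece is 10/3.
Total area = 14/3 + 10/3 = 8.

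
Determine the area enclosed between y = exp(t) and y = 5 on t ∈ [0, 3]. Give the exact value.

-24 + 10*log(5) + exp(3)

The difference (exp(t)) - (5) = exp(t) - 5 changes sign at t = log(5) inside [0, 3], so split the integral there.
∫[0,log(5)] (exp(t) - 5) dt = 4 - log(3125); the area of that piece is -4 + log(3125).
∫[log(5),3] (exp(t) - 5) dt = -20 + 5*log(5) + exp(3).
Total area = (-4 + log(3125)) + (-20 + 5*log(5) + exp(3)) = -24 + 10*log(5) + exp(3).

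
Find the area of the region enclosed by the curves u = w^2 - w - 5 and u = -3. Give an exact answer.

Both boundary curves give u as a function of w, so integrate with respect to w. Setting them equal: w^2 - w - 2 = 0, i.e. (w - 2)*(w + 1) = 0, so they meet at w = -1, 2.
For w in [-1, 2], u = w^2 - w - 5 is on the left; area = ∫[-1,2] (-(w^2 - w - 2)) dw = 9/2.

9/2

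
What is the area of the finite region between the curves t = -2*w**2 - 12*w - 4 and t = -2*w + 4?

Both boundary curves give t as a function of w, so integrate with respect to w. Setting them equal: -2*w**2 - 10*w - 8 = 0, i.e. -2*(w + 1)*(w + 4) = 0, so they meet at w = -4, -1.
For w in [-4, -1], t = -2*w**2 - 12*w - 4 is on the right; area = ∫[-4,-1] (-2*w**2 - 10*w - 8) dw = 9.

9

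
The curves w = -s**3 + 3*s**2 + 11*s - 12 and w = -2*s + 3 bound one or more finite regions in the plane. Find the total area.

128

Set the curves equal: -s**3 + 3*s**2 + 11*s - 12 = -2*s + 3, so -s**3 + 3*s**2 + 13*s - 15 = 0, which factors as -(s - 5)*(s - 1)*(s + 3) = 0. The curves meet at s = -3, 1, 5.
On [-3, 1], w = -2*s + 3 is on top; that piece has area ∫[-3,1] (-(-s**3 + 3*s**2 + 13*s - 15)) ds = 64.
On [1, 5], w = -s**3 + 3*s**2 + 11*s - 12 is on top; that piece has area ∫[1,5] (-s**3 + 3*s**2 + 13*s - 15) ds = 64.
Total enclosed area = 64 + 64 = 128.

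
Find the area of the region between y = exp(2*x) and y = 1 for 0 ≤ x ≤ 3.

On [0, 3], (exp(2*x)) - (1) = exp(2*x) - 1 is ≥ 0 throughout, so the area is a single integral of |exp(2*x) - 1|.
∫[0,3] (exp(2*x) - 1) dx = -7/2 + exp(6)/2.

-7/2 + exp(6)/2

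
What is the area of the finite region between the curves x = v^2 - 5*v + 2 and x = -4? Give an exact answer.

Both boundary curves give x as a function of v, so integrate with respect to v. Setting them equal: v^2 - 5*v + 6 = 0, i.e. (v - 3)*(v - 2) = 0, so they meet at v = 2, 3.
For v in [2, 3], x = v^2 - 5*v + 2 is on the left; area = ∫[2,3] (-(v^2 - 5*v + 6)) dv = 1/6.

1/6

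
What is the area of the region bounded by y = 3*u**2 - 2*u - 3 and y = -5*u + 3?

27/2

Set the curves equal: 3*u**2 - 2*u - 3 = -5*u + 3, so 3*u**2 + 3*u - 6 = 0, which factors as 3*(u - 1)*(u + 2) = 0. The curves meet at u = -2, 1.
On [-2, 1], y = -5*u + 3 is on top; that piece has area ∫[-2,1] (-(3*u**2 + 3*u - 6)) du = 27/2.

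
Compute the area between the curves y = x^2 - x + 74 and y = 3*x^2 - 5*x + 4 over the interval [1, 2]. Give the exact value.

214/3

On [1, 2], (x^2 - x + 74) - (3*x^2 - 5*x + 4) = -2*x^2 + 4*x + 70 is ≥ 0 throughout, so the area is a single integral of |-2*x^2 + 4*x + 70|.
∫[1,2] (-2*x^2 + 4*x + 70) dx = 214/3.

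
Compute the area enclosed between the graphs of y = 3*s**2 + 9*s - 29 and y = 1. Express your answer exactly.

343/2

Set the curves equal: 3*s**2 + 9*s - 29 = 1, so 3*s**2 + 9*s - 30 = 0, which factors as 3*(s - 2)*(s + 5) = 0. The curves meet at s = -5, 2.
On [-5, 2], y = 1 is on top; that piece has area ∫[-5,2] (-(3*s**2 + 9*s - 30)) ds = 343/2.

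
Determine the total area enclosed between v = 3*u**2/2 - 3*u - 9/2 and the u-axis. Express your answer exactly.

The curve meets the u-axis where 3*u**2/2 - 3*u - 9/2 = 0, i.e. 3*(u - 3)*(u + 1)/2 = 0, at u = -1, 3.
On [-1, 3] the curve lies below the axis; ∫[-1,3] (3*u**2/2 - 3*u - 9/2) du = -16, giving area 16.

16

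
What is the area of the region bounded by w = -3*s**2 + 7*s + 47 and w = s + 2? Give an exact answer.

256

Set the curves equal: -3*s**2 + 7*s + 47 = s + 2, so -3*s**2 + 6*s + 45 = 0, which factors as -3*(s - 5)*(s + 3) = 0. The curves meet at s = -3, 5.
On [-3, 5], w = -3*s**2 + 7*s + 47 is on top; that piece has area ∫[-3,5] (-3*s**2 + 6*s + 45) ds = 256.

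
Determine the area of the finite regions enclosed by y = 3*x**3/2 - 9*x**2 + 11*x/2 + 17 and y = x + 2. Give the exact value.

Set the curves equal: 3*x**3/2 - 9*x**2 + 11*x/2 + 17 = x + 2, so 3*x**3/2 - 9*x**2 + 9*x/2 + 15 = 0, which factors as 3*(x - 5)*(x - 2)*(x + 1)/2 = 0. The curves meet at x = -1, 2, 5.
On [-1, 2], y = 3*x**3/2 - 9*x**2 + 11*x/2 + 17 is on top; that piece has area ∫[-1,2] (3*x**3/2 - 9*x**2 + 9*x/2 + 15) dx = 243/8.
On [2, 5], y = x + 2 is on top; that piece has area ∫[2,5] (-(3*x**3/2 - 9*x**2 + 9*x/2 + 15)) dx = 243/8.
Total enclosed area = 243/8 + 243/8 = 243/4.

243/4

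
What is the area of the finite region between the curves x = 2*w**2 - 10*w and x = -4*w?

9

Both boundary curves give x as a function of w, so integrate with respect to w. Setting them equal: 2*w**2 - 6*w = 0, i.e. 2*w*(w - 3) = 0, so they meet at w = 0, 3.
For w in [0, 3], x = 2*w**2 - 10*w is on the left; area = ∫[0,3] (-(2*w**2 - 6*w)) dw = 9.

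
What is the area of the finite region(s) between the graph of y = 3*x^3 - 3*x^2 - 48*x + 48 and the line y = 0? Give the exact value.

863/2

The curve meets the x-axis where 3*x^3 - 3*x^2 - 48*x + 48 = 0, i.e. 3*(x - 4)*(x - 1)*(x + 4) = 0, at x = -4, 1, 4.
On [-4, 1] the curve lies above the axis; ∫[-4,1] (3*x^3 - 3*x^2 - 48*x + 48) dx = 1375/4, giving area 1375/4.
On [1, 4] the curve lies below the axis; ∫[1,4] (3*x^3 - 3*x^2 - 48*x + 48) dx = -351/4, giving area 351/4.
Total area = 1375/4 + 351/4 = 863/2.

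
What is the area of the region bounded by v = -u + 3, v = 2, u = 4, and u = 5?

On [4, 5], (-u + 3) - (2) = -u + 1 is ≤ 0 throughout, so the area is a single integral of |-u + 1|.
∫[4,5] (-u + 1) du = -7/2; the area of that piece is 7/2.

7/2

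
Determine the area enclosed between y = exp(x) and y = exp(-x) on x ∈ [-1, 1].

-4 + 2*exp(-1) + 2*exp(1)

The difference (exp(x)) - (exp(-x)) = exp(x) - exp(-x) changes sign at x = 0 inside [-1, 1], so split the integral there.
∫[-1,0] (exp(x) - exp(-x)) dx = -exp(1) - exp(-1) + 2; the area of that piece is -2 + exp(-1) + exp(1).
∫[0,1] (exp(x) - exp(-x)) dx = -2 + exp(-1) + exp(1).
Total area = (-2 + exp(-1) + exp(1)) + (-2 + exp(-1) + exp(1)) = -4 + 2*exp(-1) + 2*exp(1).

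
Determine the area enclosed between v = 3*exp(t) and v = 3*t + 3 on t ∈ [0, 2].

-15 + 3*exp(2)

On [0, 2], (3*exp(t)) - (3*t + 3) = -3*t + 3*exp(t) - 3 is ≥ 0 throughout, so the area is a single integral of |-3*t + 3*exp(t) - 3|.
∫[0,2] (-3*t + 3*exp(t) - 3) dt = -15 + 3*exp(2).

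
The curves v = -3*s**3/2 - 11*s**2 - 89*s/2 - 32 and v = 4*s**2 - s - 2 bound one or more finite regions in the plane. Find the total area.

Set the curves equal: -3*s**3/2 - 11*s**2 - 89*s/2 - 32 = 4*s**2 - s - 2, so -3*s**3/2 - 15*s**2 - 87*s/2 - 30 = 0, which factors as -3*(s + 1)*(s + 4)*(s + 5)/2 = 0. The curves meet at s = -5, -4, -1.
On [-5, -4], v = 4*s**2 - s - 2 is on top; that piece has area ∫[-5,-4] (-(-3*s**3/2 - 15*s**2 - 87*s/2 - 30)) ds = 7/8.
On [-4, -1], v = -3*s**3/2 - 11*s**2 - 89*s/2 - 32 is on top; that piece has area ∫[-4,-1] (-3*s**3/2 - 15*s**2 - 87*s/2 - 30) ds = 135/8.
Total enclosed area = 7/8 + 135/8 = 71/4.

71/4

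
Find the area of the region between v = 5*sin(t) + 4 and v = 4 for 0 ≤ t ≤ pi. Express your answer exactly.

On [0, pi], (5*sin(t) + 4) - (4) = 5*sin(t) is ≥ 0 throughout, so the area is a single integral of |5*sin(t)|.
∫[0,pi] (5*sin(t)) dt = 10.

10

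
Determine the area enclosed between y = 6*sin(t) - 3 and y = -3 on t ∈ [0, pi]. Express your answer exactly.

On [0, pi], (6*sin(t) - 3) - (-3) = 6*sin(t) is ≥ 0 throughout, so the area is a single integral of |6*sin(t)|.
∫[0,pi] (6*sin(t)) dt = 12.

12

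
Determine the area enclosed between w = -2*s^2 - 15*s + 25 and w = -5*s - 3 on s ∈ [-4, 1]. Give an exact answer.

515/3

On [-4, 1], (-2*s^2 - 15*s + 25) - (-5*s - 3) = -2*s^2 - 10*s + 28 is ≥ 0 throughout, so the area is a single integral of |-2*s^2 - 10*s + 28|.
∫[-4,1] (-2*s^2 - 10*s + 28) ds = 515/3.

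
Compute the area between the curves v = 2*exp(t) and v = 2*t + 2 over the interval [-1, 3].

On [-1, 3], (2*exp(t)) - (2*t + 2) = -2*t + 2*exp(t) - 2 is ≥ 0 throughout, so the area is a single integral of |-2*t + 2*exp(t) - 2|.
∫[-1,3] (-2*t + 2*exp(t) - 2) dt = -16 - 2*exp(-1) + 2*exp(3).

-16 - 2*exp(-1) + 2*exp(3)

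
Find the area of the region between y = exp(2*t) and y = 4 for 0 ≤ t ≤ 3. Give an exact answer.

The difference (exp(2*t)) - (4) = exp(2*t) - 4 changes sign at t = log(2) inside [0, 3], so split the integral there.
∫[0,log(2)] (exp(2*t) - 4) dt = 3/2 - log(16); the area of that piece is -3/2 + log(16).
∫[log(2),3] (exp(2*t) - 4) dt = -14 + 4*log(2) + exp(6)/2.
Total area = (-3/2 + log(16)) + (-14 + 4*log(2) + exp(6)/2) = -31/2 + 8*log(2) + exp(6)/2.

-31/2 + 8*log(2) + exp(6)/2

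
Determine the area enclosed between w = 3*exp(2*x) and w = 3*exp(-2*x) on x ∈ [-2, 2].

-6 + 3*exp(-4) + 3*exp(4)

The difference (3*exp(2*x)) - (3*exp(-2*x)) = 3*exp(2*x) - 3*exp(-2*x) changes sign at x = 0 inside [-2, 2], so split the integral there.
∫[-2,0] (3*exp(2*x) - 3*exp(-2*x)) dx = -3*exp(4)/2 - 3*exp(-4)/2 + 3; the area of that piece is -3 + 3*exp(-4)/2 + 3*exp(4)/2.
∫[0,2] (3*exp(2*x) - 3*exp(-2*x)) dx = -3 + 3*exp(-4)/2 + 3*exp(4)/2.
Total area = (-3 + 3*exp(-4)/2 + 3*exp(4)/2) + (-3 + 3*exp(-4)/2 + 3*exp(4)/2) = -6 + 3*exp(-4) + 3*exp(4).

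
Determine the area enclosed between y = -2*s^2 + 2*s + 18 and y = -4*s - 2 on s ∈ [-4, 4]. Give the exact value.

The difference (-2*s^2 + 2*s + 18) - (-4*s - 2) = -2*s^2 + 6*s + 20 changes sign at s = -2 inside [-4, 4], so split the integral there.
∫[-4,-2] (-2*s^2 + 6*s + 20) ds = -100/3; the area of that piece is 100/3.
∫[-2,4] (-2*s^2 + 6*s + 20) ds = 108.
Total area = 100/3 + 108 = 424/3.

424/3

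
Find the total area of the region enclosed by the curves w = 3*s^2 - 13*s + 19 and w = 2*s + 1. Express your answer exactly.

1/2

Set the curves equal: 3*s^2 - 13*s + 19 = 2*s + 1, so 3*s^2 - 15*s + 18 = 0, which factors as 3*(s - 3)*(s - 2) = 0. The curves meet at s = 2, 3.
On [2, 3], w = 2*s + 1 is on top; that piece has area ∫[2,3] (-(3*s^2 - 15*s + 18)) ds = 1/2.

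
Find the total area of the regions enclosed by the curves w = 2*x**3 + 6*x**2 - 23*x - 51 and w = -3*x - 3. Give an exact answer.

407/2

Set the curves equal: 2*x**3 + 6*x**2 - 23*x - 51 = -3*x - 3, so 2*x**3 + 6*x**2 - 20*x - 48 = 0, which factors as 2*(x - 3)*(x + 2)*(x + 4) = 0. The curves meet at x = -4, -2, 3.
On [-4, -2], w = 2*x**3 + 6*x**2 - 23*x - 51 is on top; that piece has area ∫[-4,-2] (2*x**3 + 6*x**2 - 20*x - 48) dx = 16.
On [-2, 3], w = -3*x - 3 is on top; that piece has area ∫[-2,3] (-(2*x**3 + 6*x**2 - 20*x - 48)) dx = 375/2.
Total enclosed area = 16 + 375/2 = 407/2.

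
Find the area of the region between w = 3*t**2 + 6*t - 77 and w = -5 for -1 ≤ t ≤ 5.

The difference (3*t**2 + 6*t - 77) - (-5) = 3*t**2 + 6*t - 72 changes sign at t = 4 inside [-1, 5], so split the integral there.
∫[-1,4] (3*t**2 + 6*t - 72) dt = -250; the area of that piece is 250.
∫[4,5] (3*t**2 + 6*t - 72) dt = 16.
Total area = 250 + 16 = 266.

266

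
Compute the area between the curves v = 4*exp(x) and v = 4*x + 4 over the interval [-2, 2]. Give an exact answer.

-16 - 4*exp(-2) + 4*exp(2)

On [-2, 2], (4*exp(x)) - (4*x + 4) = -4*x + 4*exp(x) - 4 is ≥ 0 throughout, so the area is a single integral of |-4*x + 4*exp(x) - 4|.
∫[-2,2] (-4*x + 4*exp(x) - 4) dx = -16 - 4*exp(-2) + 4*exp(2).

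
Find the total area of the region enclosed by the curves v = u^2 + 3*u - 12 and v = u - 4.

Set the curves equal: u^2 + 3*u - 12 = u - 4, so u^2 + 2*u - 8 = 0, which factors as (u - 2)*(u + 4) = 0. The curves meet at u = -4, 2.
On [-4, 2], v = u - 4 is on top; that piece has area ∫[-4,2] (-(u^2 + 2*u - 8)) du = 36.

36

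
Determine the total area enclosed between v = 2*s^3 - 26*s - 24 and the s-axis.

407/2

The curve meets the s-axis where 2*s^3 - 26*s - 24 = 0, i.e. 2*(s - 4)*(s + 1)*(s + 3) = 0, at s = -3, -1, 4.
On [-3, -1] the curve lies above the axis; ∫[-3,-1] (2*s^3 - 26*s - 24) ds = 16, giving area 16.
On [-1, 4] the curve lies below the axis; ∫[-1,4] (2*s^3 - 26*s - 24) ds = -375/2, giving area 375/2.
Total area = 16 + 375/2 = 407/2.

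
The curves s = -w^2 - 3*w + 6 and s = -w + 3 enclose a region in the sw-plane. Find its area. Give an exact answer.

32/3

Both boundary curves give s as a function of w, so integrate with respect to w. Setting them equal: -w^2 - 2*w + 3 = 0, i.e. -(w - 1)*(w + 3) = 0, so they meet at w = -3, 1.
For w in [-3, 1], s = -w^2 - 3*w + 6 is on the right; area = ∫[-3,1] (-w^2 - 2*w + 3) dw = 32/3.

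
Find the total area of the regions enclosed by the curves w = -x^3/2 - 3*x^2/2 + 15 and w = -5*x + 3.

Set the curves equal: -x^3/2 - 3*x^2/2 + 15 = -5*x + 3, so -x^3/2 - 3*x^2/2 + 5*x + 12 = 0, which factors as -(x - 3)*(x + 2)*(x + 4)/2 = 0. The curves meet at x = -4, -2, 3.
On [-4, -2], w = -5*x + 3 is on top; that piece has area ∫[-4,-2] (-(-x^3/2 - 3*x^2/2 + 5*x + 12)) dx = 4.
On [-2, 3], w = -x^3/2 - 3*x^2/2 + 15 is on top; that piece has area ∫[-2,3] (-x^3/2 - 3*x^2/2 + 5*x + 12) dx = 375/8.
Total enclosed area = 4 + 375/8 = 407/8.

407/8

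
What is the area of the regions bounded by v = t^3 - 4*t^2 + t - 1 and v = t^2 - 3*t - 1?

71/6

Set the curves equal: t^3 - 4*t^2 + t - 1 = t^2 - 3*t - 1, so t^3 - 5*t^2 + 4*t = 0, which factors as t*(t - 4)*(t - 1) = 0. The curves meet at t = 0, 1, 4.
On [0, 1], v = t^3 - 4*t^2 + t - 1 is on top; that piece has area ∫[0,1] (t^3 - 5*t^2 + 4*t) dt = 7/12.
On [1, 4], v = t^2 - 3*t - 1 is on top; that piece has area ∫[1,4] (-(t^3 - 5*t^2 + 4*t)) dt = 45/4.
Total enclosed area = 7/12 + 45/4 = 71/6.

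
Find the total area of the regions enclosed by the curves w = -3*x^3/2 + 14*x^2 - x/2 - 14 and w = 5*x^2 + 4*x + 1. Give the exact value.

243/4

Set the curves equal: -3*x^3/2 + 14*x^2 - x/2 - 14 = 5*x^2 + 4*x + 1, so -3*x^3/2 + 9*x^2 - 9*x/2 - 15 = 0, which factors as -3*(x - 5)*(x - 2)*(x + 1)/2 = 0. The curves meet at x = -1, 2, 5.
On [-1, 2], w = 5*x^2 + 4*x + 1 is on top; that piece has area ∫[-1,2] (-(-3*x^3/2 + 9*x^2 - 9*x/2 - 15)) dx = 243/8.
On [2, 5], w = -3*x^3/2 + 14*x^2 - x/2 - 14 is on top; that piece has area ∫[2,5] (-3*x^3/2 + 9*x^2 - 9*x/2 - 15) dx = 243/8.
Total enclosed area = 243/8 + 243/8 = 243/4.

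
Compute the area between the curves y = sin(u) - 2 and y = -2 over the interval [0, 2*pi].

4

The difference (sin(u) - 2) - (-2) = sin(u) changes sign at u = pi inside [0, 2*pi], so split the integral there.
∫[0,pi] (sin(u)) du = 2.
∫[pi,2*pi] (sin(u)) du = -2; the area of that piece is 2.
Total area = 2 + 2 = 4.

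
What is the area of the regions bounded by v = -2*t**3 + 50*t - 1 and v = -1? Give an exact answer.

Set the curves equal: -2*t**3 + 50*t - 1 = -1, so -2*t**3 + 50*t = 0, which factors as -2*t*(t - 5)*(t + 5) = 0. The curves meet at t = -5, 0, 5.
On [-5, 0], v = -1 is on top; that piece has area ∫[-5,0] (-(-2*t**3 + 50*t)) dt = 625/2.
On [0, 5], v = -2*t**3 + 50*t - 1 is on top; that piece has area ∫[0,5] (-2*t**3 + 50*t) dt = 625/2.
Total enclosed area = 625/2 + 625/2 = 625.

625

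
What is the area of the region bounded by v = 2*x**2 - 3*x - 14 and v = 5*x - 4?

72

Set the curves equal: 2*x**2 - 3*x - 14 = 5*x - 4, so 2*x**2 - 8*x - 10 = 0, which factors as 2*(x - 5)*(x + 1) = 0. The curves meet at x = -1, 5.
On [-1, 5], v = 5*x - 4 is on top; that piece has area ∫[-1,5] (-(2*x**2 - 8*x - 10)) dx = 72.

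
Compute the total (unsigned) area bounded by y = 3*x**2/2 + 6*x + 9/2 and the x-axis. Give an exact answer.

2

The curve meets the x-axis where 3*x**2/2 + 6*x + 9/2 = 0, i.e. 3*(x + 1)*(x + 3)/2 = 0, at x = -3, -1.
On [-3, -1] the curve lies below the axis; ∫[-3,-1] (3*x**2/2 + 6*x + 9/2) dx = -2, giving area 2.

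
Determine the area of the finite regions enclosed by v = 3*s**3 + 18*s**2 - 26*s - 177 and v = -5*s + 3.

Set the curves equal: 3*s**3 + 18*s**2 - 26*s - 177 = -5*s + 3, so 3*s**3 + 18*s**2 - 21*s - 180 = 0, which factors as 3*(s - 3)*(s + 4)*(s + 5) = 0. The curves meet at s = -5, -4, 3.
On [-5, -4], v = 3*s**3 + 18*s**2 - 26*s - 177 is on top; that piece has area ∫[-5,-4] (3*s**3 + 18*s**2 - 21*s - 180) ds = 15/4.
On [-4, 3], v = -5*s + 3 is on top; that piece has area ∫[-4,3] (-(3*s**3 + 18*s**2 - 21*s - 180)) ds = 3087/4.
Total enclosed area = 15/4 + 3087/4 = 1551/2.

1551/2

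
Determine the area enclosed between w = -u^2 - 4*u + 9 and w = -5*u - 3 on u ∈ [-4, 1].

The difference (-u^2 - 4*u + 9) - (-5*u - 3) = -u^2 + u + 12 changes sign at u = -3 inside [-4, 1], so split the integral there.
∫[-4,-3] (-u^2 + u + 12) du = -23/6; the area of that piece is 23/6.
∫[-3,1] (-u^2 + u + 12) du = 104/3.
Total area = 23/6 + 104/3 = 77/2.

77/2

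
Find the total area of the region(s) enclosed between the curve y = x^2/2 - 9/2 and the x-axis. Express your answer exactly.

The curve meets the x-axis where x^2/2 - 9/2 = 0, i.e. (x - 3)*(x + 3)/2 = 0, at x = -3, 3.
On [-3, 3] the curve lies below the axis; ∫[-3,3] (x^2/2 - 9/2) dx = -18, giving area 18.

18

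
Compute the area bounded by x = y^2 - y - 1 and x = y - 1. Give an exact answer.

4/3

Both boundary curves give x as a function of y, so integrate with respect to y. Setting them equal: y^2 - 2*y = 0, i.e. y*(y - 2) = 0, so they meet at y = 0, 2.
For y in [0, 2], x = y^2 - y - 1 is on the left; area = ∫[0,2] (-(y^2 - 2*y)) dy = 4/3.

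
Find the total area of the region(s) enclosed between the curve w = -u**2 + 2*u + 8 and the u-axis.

The curve meets the u-axis where -u**2 + 2*u + 8 = 0, i.e. -(u - 4)*(u + 2) = 0, at u = -2, 4.
On [-2, 4] the curve lies above the axis; ∫[-2,4] (-u**2 + 2*u + 8) du = 36, giving area 36.

36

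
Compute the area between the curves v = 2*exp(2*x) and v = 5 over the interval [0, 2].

-14 - 11*log(2)/2 + log(10)/2 + 9*log(5)/2 + exp(4)

The difference (2*exp(2*x)) - (5) = 2*exp(2*x) - 5 changes sign at x = -log(2)/2 + log(5)/2 inside [0, 2], so split the integral there.
∫[0,-log(2)/2 + log(5)/2] (2*exp(2*x) - 5) dx = log(4*sqrt(10)/125) + 3/2; the area of that piece is -3/2 + log(25*sqrt(10)/8).
∫[-log(2)/2 + log(5)/2,2] (2*exp(2*x) - 5) dx = -25/2 - 5*log(2)/2 + 5*log(5)/2 + exp(4).
Total area = (-3/2 + log(25*sqrt(10)/8)) + (-25/2 - 5*log(2)/2 + 5*log(5)/2 + exp(4)) = -14 - 11*log(2)/2 + log(10)/2 + 9*log(5)/2 + exp(4).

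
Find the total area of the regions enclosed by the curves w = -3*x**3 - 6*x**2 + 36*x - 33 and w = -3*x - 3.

Set the curves equal: -3*x**3 - 6*x**2 + 36*x - 33 = -3*x - 3, so -3*x**3 - 6*x**2 + 39*x - 30 = 0, which factors as -3*(x - 2)*(x - 1)*(x + 5) = 0. The curves meet at x = -5, 1, 2.
On [-5, 1], w = -3*x - 3 is on top; that piece has area ∫[-5,1] (-(-3*x**3 - 6*x**2 + 39*x - 30)) dx = 432.
On [1, 2], w = -3*x**3 - 6*x**2 + 36*x - 33 is on top; that piece has area ∫[1,2] (-3*x**3 - 6*x**2 + 39*x - 30) dx = 13/4.
Total enclosed area = 432 + 13/4 = 1741/4.

1741/4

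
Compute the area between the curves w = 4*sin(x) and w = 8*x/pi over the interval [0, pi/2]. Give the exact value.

4 - pi

On [0, pi/2], (4*sin(x)) - (8*x/pi) = -8*x/pi + 4*sin(x) is ≥ 0 throughout, so the area is a single integral of |-8*x/pi + 4*sin(x)|.
∫[0,pi/2] (-8*x/pi + 4*sin(x)) dx = 4 - pi.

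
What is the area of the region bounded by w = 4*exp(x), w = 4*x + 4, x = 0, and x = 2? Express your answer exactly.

On [0, 2], (4*exp(x)) - (4*x + 4) = -4*x + 4*exp(x) - 4 is ≥ 0 throughout, so the area is a single integral of |-4*x + 4*exp(x) - 4|.
∫[0,2] (-4*x + 4*exp(x) - 4) dx = -20 + 4*exp(2).

-20 + 4*exp(2)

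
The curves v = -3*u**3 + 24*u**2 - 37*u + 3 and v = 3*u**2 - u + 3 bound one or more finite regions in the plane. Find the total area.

71/2

Set the curves equal: -3*u**3 + 24*u**2 - 37*u + 3 = 3*u**2 - u + 3, so -3*u**3 + 21*u**2 - 36*u = 0, which factors as -3*u*(u - 4)*(u - 3) = 0. The curves meet at u = 0, 3, 4.
On [0, 3], v = 3*u**2 - u + 3 is on top; that piece has area ∫[0,3] (-(-3*u**3 + 21*u**2 - 36*u)) du = 135/4.
On [3, 4], v = -3*u**3 + 24*u**2 - 37*u + 3 is on top; that piece has area ∫[3,4] (-3*u**3 + 21*u**2 - 36*u) du = 7/4.
Total enclosed area = 135/4 + 7/4 = 71/2.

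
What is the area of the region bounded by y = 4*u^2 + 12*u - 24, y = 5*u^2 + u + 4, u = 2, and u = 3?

On [2, 3], (4*u^2 + 12*u - 24) - (5*u^2 + u + 4) = -u^2 + 11*u - 28 is ≤ 0 throughout, so the area is a single integral of |-u^2 + 11*u - 28|.
∫[2,3] (-u^2 + 11*u - 28) du = -41/6; the area of that piece is 41/6.

41/6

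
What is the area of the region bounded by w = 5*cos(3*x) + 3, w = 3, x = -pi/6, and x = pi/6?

10/3

On [-pi/6, pi/6], (5*cos(3*x) + 3) - (3) = 5*cos(3*x) is ≥ 0 throughout, so the area is a single integral of |5*cos(3*x)|.
∫[-pi/6,pi/6] (5*cos(3*x)) dx = 10/3.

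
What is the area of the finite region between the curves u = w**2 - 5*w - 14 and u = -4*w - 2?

Both boundary curves give u as a function of w, so integrate with respect to w. Setting them equal: w**2 - w - 12 = 0, i.e. (w - 4)*(w + 3) = 0, so they meet at w = -3, 4.
For w in [-3, 4], u = w**2 - 5*w - 14 is on the left; area = ∫[-3,4] (-(w**2 - w - 12)) dw = 343/6.

343/6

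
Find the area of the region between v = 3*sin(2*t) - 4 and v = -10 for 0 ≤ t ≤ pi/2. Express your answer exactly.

3 + 3*pi

On [0, pi/2], (3*sin(2*t) - 4) - (-10) = 3*sin(2*t) + 6 is ≥ 0 throughout, so the area is a single integral of |3*sin(2*t) + 6|.
∫[0,pi/2] (3*sin(2*t) + 6) dt = 3 + 3*pi.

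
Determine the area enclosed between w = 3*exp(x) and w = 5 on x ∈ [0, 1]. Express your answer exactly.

The difference (3*exp(x)) - (5) = 3*exp(x) - 5 changes sign at x = log(5/3) inside [0, 1], so split the integral there.
∫[0,log(5/3)] (3*exp(x) - 5) dx = log(243/3125) + 2; the area of that piece is -2 + log(3125/243).
∫[log(5/3),1] (3*exp(x) - 5) dx = -10 - 5*log(3) + 5*log(5) + 3*exp(1).
Total area = (-2 + log(3125/243)) + (-10 - 5*log(3) + 5*log(5) + 3*exp(1)) = -12 - 10*log(3) + 3*exp(1) + 10*log(5).

-12 - 10*log(3) + 3*exp(1) + 10*log(5)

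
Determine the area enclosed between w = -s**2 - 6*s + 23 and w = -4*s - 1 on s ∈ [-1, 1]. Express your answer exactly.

On [-1, 1], (-s**2 - 6*s + 23) - (-4*s - 1) = -s**2 - 2*s + 24 is ≥ 0 throughout, so the area is a single integral of |-s**2 - 2*s + 24|.
∫[-1,1] (-s**2 - 2*s + 24) ds = 142/3.

142/3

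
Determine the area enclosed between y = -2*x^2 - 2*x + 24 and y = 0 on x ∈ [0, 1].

67/3

On [0, 1], (-2*x^2 - 2*x + 24) - (0) = -2*x^2 - 2*x + 24 is ≥ 0 throughout, so the area is a single integral of |-2*x^2 - 2*x + 24|.
∫[0,1] (-2*x^2 - 2*x + 24) dx = 67/3.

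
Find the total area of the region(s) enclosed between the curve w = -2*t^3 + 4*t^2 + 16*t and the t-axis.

296/3

The curve meets the t-axis where -2*t^3 + 4*t^2 + 16*t = 0, i.e. -2*t*(t - 4)*(t + 2) = 0, at t = -2, 0, 4.
On [-2, 0] the curve lies below the axis; ∫[-2,0] (-2*t^3 + 4*t^2 + 16*t) dt = -40/3, giving area 40/3.
On [0, 4] the curve lies above the axis; ∫[0,4] (-2*t^3 + 4*t^2 + 16*t) dt = 256/3, giving area 256/3.
Total area = 40/3 + 256/3 = 296/3.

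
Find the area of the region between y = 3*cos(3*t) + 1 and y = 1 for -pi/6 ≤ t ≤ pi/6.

2

On [-pi/6, pi/6], (3*cos(3*t) + 1) - (1) = 3*cos(3*t) is ≥ 0 throughout, so the area is a single integral of |3*cos(3*t)|.
∫[-pi/6,pi/6] (3*cos(3*t)) dt = 2.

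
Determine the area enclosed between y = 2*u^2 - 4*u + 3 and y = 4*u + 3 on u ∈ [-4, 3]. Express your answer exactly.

374/3

The difference (2*u^2 - 4*u + 3) - (4*u + 3) = 2*u^2 - 8*u changes sign at u = 0 inside [-4, 3], so split the integral there.
∫[-4,0] (2*u^2 - 8*u) du = 320/3.
∫[0,3] (2*u^2 - 8*u) du = -18; the area of that piece is 18.
Total area = 320/3 + 18 = 374/3.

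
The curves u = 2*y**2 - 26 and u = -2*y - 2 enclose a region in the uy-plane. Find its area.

Both boundary curves give u as a function of y, so integrate with respect to y. Setting them equal: 2*y**2 + 2*y - 24 = 0, i.e. 2*(y - 3)*(y + 4) = 0, so they meet at y = -4, 3.
For y in [-4, 3], u = 2*y**2 - 26 is on the left; area = ∫[-4,3] (-(2*y**2 + 2*y - 24)) dy = 343/3.

343/3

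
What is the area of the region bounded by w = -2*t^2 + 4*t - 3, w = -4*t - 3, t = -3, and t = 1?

172/3

The difference (-2*t^2 + 4*t - 3) - (-4*t - 3) = -2*t^2 + 8*t changes sign at t = 0 inside [-3, 1], so split the integral there.
∫[-3,0] (-2*t^2 + 8*t) dt = -54; the area of that piece is 54.
∫[0,1] (-2*t^2 + 8*t) dt = 10/3.
Total area = 54 + 10/3 = 172/3.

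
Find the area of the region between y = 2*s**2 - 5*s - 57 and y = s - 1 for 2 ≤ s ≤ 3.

On [2, 3], (2*s**2 - 5*s - 57) - (s - 1) = 2*s**2 - 6*s - 56 is ≤ 0 throughout, so the area is a single integral of |2*s**2 - 6*s - 56|.
∫[2,3] (2*s**2 - 6*s - 56) ds = -175/3; the area of that piece is 175/3.

175/3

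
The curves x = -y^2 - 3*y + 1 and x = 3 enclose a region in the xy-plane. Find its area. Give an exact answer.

Both boundary curves give x as a function of y, so integrate with respect to y. Setting them equal: -y^2 - 3*y - 2 = 0, i.e. -(y + 1)*(y + 2) = 0, so they meet at y = -2, -1.
For y in [-2, -1], x = -y^2 - 3*y + 1 is on the right; area = ∫[-2,-1] (-y^2 - 3*y - 2) dy = 1/6.

1/6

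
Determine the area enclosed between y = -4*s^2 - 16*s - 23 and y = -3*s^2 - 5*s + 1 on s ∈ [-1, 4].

On [-1, 4], (-4*s^2 - 16*s - 23) - (-3*s^2 - 5*s + 1) = -s^2 - 11*s - 24 is ≤ 0 throughout, so the area is a single integral of |-s^2 - 11*s - 24|.
∫[-1,4] (-s^2 - 11*s - 24) ds = -1345/6; the area of that piece is 1345/6.

1345/6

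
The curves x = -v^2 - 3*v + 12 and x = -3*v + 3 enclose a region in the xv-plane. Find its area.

36

Both boundary curves give x as a function of v, so integrate with respect to v. Setting them equal: -v^2 + 9 = 0, i.e. -(v - 3)*(v + 3) = 0, so they meet at v = -3, 3.
For v in [-3, 3], x = -v^2 - 3*v + 12 is on the right; area = ∫[-3,3] (-v^2 + 9) dv = 36.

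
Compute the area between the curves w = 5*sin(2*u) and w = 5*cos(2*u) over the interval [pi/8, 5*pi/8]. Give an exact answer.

On [pi/8, 5*pi/8], (5*sin(2*u)) - (5*cos(2*u)) = 5*sin(2*u) - 5*cos(2*u) is ≥ 0 throughout, so the area is a single integral of |5*sin(2*u) - 5*cos(2*u)|.
∫[pi/8,5*pi/8] (5*sin(2*u) - 5*cos(2*u)) du = 5*sqrt(2).

5*sqrt(2)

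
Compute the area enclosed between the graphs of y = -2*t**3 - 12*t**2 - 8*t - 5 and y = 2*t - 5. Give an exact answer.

131/2

Set the curves equal: -2*t**3 - 12*t**2 - 8*t - 5 = 2*t - 5, so -2*t**3 - 12*t**2 - 10*t = 0, which factors as -2*t*(t + 1)*(t + 5) = 0. The curves meet at t = -5, -1, 0.
On [-5, -1], y = 2*t - 5 is on top; that piece has area ∫[-5,-1] (-(-2*t**3 - 12*t**2 - 10*t)) dt = 64.
On [-1, 0], y = -2*t**3 - 12*t**2 - 8*t - 5 is on top; that piece has area ∫[-1,0] (-2*t**3 - 12*t**2 - 10*t) dt = 3/2.
Total enclosed area = 64 + 3/2 = 131/2.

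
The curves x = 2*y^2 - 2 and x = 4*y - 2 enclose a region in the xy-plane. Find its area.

8/3

Both boundary curves give x as a function of y, so integrate with respect to y. Setting them equal: 2*y^2 - 4*y = 0, i.e. 2*y*(y - 2) = 0, so they meet at y = 0, 2.
For y in [0, 2], x = 2*y^2 - 2 is on the left; area = ∫[0,2] (-(2*y^2 - 4*y)) dy = 8/3.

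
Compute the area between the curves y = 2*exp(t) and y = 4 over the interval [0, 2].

-14 + 8*log(2) + 2*exp(2)

The difference (2*exp(t)) - (4) = 2*exp(t) - 4 changes sign at t = log(2) inside [0, 2], so split the integral there.
∫[0,log(2)] (2*exp(t) - 4) dt = 2 - log(16); the area of that piece is -2 + log(16).
∫[log(2),2] (2*exp(t) - 4) dt = -12 + 4*log(2) + 2*exp(2).
Total area = (-2 + log(16)) + (-12 + 4*log(2) + 2*exp(2)) = -14 + 8*log(2) + 2*exp(2).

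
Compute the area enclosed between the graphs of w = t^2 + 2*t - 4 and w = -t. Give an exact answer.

Set the curves equal: t^2 + 2*t - 4 = -t, so t^2 + 3*t - 4 = 0, which factors as (t - 1)*(t + 4) = 0. The curves meet at t = -4, 1.
On [-4, 1], w = -t is on top; that piece has area ∫[-4,1] (-(t^2 + 3*t - 4)) dt = 125/6.

125/6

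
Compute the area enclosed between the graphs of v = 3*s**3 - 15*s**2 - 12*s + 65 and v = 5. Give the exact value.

937/4

Set the curves equal: 3*s**3 - 15*s**2 - 12*s + 65 = 5, so 3*s**3 - 15*s**2 - 12*s + 60 = 0, which factors as 3*(s - 5)*(s - 2)*(s + 2) = 0. The curves meet at s = -2, 2, 5.
On [-2, 2], v = 3*s**3 - 15*s**2 - 12*s + 65 is on top; that piece has area ∫[-2,2] (3*s**3 - 15*s**2 - 12*s + 60) ds = 160.
On [2, 5], v = 5 is on top; that piece has area ∫[2,5] (-(3*s**3 - 15*s**2 - 12*s + 60)) ds = 297/4.
Total enclosed area = 160 + 297/4 = 937/4.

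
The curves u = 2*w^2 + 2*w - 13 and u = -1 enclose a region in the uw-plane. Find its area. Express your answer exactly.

125/3

Both boundary curves give u as a function of w, so integrate with respect to w. Setting them equal: 2*w^2 + 2*w - 12 = 0, i.e. 2*(w - 2)*(w + 3) = 0, so they meet at w = -3, 2.
For w in [-3, 2], u = 2*w^2 + 2*w - 13 is on the left; area = ∫[-3,2] (-(2*w^2 + 2*w - 12)) dw = 125/3.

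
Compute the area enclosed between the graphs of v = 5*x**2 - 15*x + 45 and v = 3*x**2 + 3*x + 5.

Set the curves equal: 5*x**2 - 15*x + 45 = 3*x**2 + 3*x + 5, so 2*x**2 - 18*x + 40 = 0, which factors as 2*(x - 5)*(x - 4) = 0. The curves meet at x = 4, 5.
On [4, 5], v = 3*x**2 + 3*x + 5 is on top; that piece has area ∫[4,5] (-(2*x**2 - 18*x + 40)) dx = 1/3.

1/3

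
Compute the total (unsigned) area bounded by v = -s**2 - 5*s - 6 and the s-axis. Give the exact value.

The curve meets the s-axis where -s**2 - 5*s - 6 = 0, i.e. -(s + 2)*(s + 3) = 0, at s = -3, -2.
On [-3, -2] the curve lies above the axis; ∫[-3,-2] (-s**2 - 5*s - 6) ds = 1/6, giving area 1/6.

1/6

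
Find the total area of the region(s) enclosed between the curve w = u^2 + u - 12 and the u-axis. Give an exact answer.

343/6

The curve meets the u-axis where u^2 + u - 12 = 0, i.e. (u - 3)*(u + 4) = 0, at u = -4, 3.
On [-4, 3] the curve lies below the axis; ∫[-4,3] (u^2 + u - 12) du = -343/6, giving area 343/6.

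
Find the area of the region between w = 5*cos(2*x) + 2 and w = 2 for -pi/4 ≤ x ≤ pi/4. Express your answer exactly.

5

On [-pi/4, pi/4], (5*cos(2*x) + 2) - (2) = 5*cos(2*x) is ≥ 0 throughout, so the area is a single integral of |5*cos(2*x)|.
∫[-pi/4,pi/4] (5*cos(2*x)) dx = 5.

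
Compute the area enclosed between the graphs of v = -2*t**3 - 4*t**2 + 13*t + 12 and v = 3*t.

253/6

Set the curves equal: -2*t**3 - 4*t**2 + 13*t + 12 = 3*t, so -2*t**3 - 4*t**2 + 10*t + 12 = 0, which factors as -2*(t - 2)*(t + 1)*(t + 3) = 0. The curves meet at t = -3, -1, 2.
On [-3, -1], v = 3*t is on top; that piece has area ∫[-3,-1] (-(-2*t**3 - 4*t**2 + 10*t + 12)) dt = 32/3.
On [-1, 2], v = -2*t**3 - 4*t**2 + 13*t + 12 is on top; that piece has area ∫[-1,2] (-2*t**3 - 4*t**2 + 10*t + 12) dt = 63/2.
Total enclosed area = 32/3 + 63/2 = 253/6.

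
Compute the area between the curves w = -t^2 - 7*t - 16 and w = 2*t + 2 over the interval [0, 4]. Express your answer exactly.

496/3

On [0, 4], (-t^2 - 7*t - 16) - (2*t + 2) = -t^2 - 9*t - 18 is ≤ 0 throughout, so the area is a single integral of |-t^2 - 9*t - 18|.
∫[0,4] (-t^2 - 9*t - 18) dt = -496/3; the area of that piece is 496/3.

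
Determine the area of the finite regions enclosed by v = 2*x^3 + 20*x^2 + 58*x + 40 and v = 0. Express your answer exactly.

71/3

Set the curves equal: 2*x^3 + 20*x^2 + 58*x + 40 = 0, so 2*x^3 + 20*x^2 + 58*x + 40 = 0, which factors as 2*(x + 1)*(x + 4)*(x + 5) = 0. The curves meet at x = -5, -4, -1.
On [-5, -4], v = 2*x^3 + 20*x^2 + 58*x + 40 is on top; that piece has area ∫[-5,-4] (2*x^3 + 20*x^2 + 58*x + 40) dx = 7/6.
On [-4, -1], v = 0 is on top; that piece has area ∫[-4,-1] (-(2*x^3 + 20*x^2 + 58*x + 40)) dx = 45/2.
Total enclosed area = 7/6 + 45/2 = 71/3.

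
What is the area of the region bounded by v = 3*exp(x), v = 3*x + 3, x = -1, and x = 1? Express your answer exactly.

-6 - 3*exp(-1) + 3*exp(1)

On [-1, 1], (3*exp(x)) - (3*x + 3) = -3*x + 3*exp(x) - 3 is ≥ 0 throughout, so the area is a single integral of |-3*x + 3*exp(x) - 3|.
∫[-1,1] (-3*x + 3*exp(x) - 3) dx = -6 - 3*exp(-1) + 3*exp(1).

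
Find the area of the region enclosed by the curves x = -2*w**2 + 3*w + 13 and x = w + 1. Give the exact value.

Both boundary curves give x as a function of w, so integrate with respect to w. Setting them equal: -2*w**2 + 2*w + 12 = 0, i.e. -2*(w - 3)*(w + 2) = 0, so they meet at w = -2, 3.
For w in [-2, 3], x = -2*w**2 + 3*w + 13 is on the right; area = ∫[-2,3] (-2*w**2 + 2*w + 12) dw = 125/3.

125/3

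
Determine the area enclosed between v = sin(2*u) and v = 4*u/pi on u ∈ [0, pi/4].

On [0, pi/4], (sin(2*u)) - (4*u/pi) = -4*u/pi + sin(2*u) is ≥ 0 throughout, so the area is a single integral of |-4*u/pi + sin(2*u)|.
∫[0,pi/4] (-4*u/pi + sin(2*u)) du = 1/2 - pi/8.

1/2 - pi/8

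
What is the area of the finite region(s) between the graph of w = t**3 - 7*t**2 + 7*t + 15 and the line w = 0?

The curve meets the t-axis where t**3 - 7*t**2 + 7*t + 15 = 0, i.e. (t - 5)*(t - 3)*(t + 1) = 0, at t = -1, 3, 5.
On [-1, 3] the curve lies above the axis; ∫[-1,3] (t**3 - 7*t**2 + 7*t + 15) dt = 128/3, giving area 128/3.
On [3, 5] the curve lies below the axis; ∫[3,5] (t**3 - 7*t**2 + 7*t + 15) dt = -20/3, giving area 20/3.
Total area = 128/3 + 20/3 = 148/3.

148/3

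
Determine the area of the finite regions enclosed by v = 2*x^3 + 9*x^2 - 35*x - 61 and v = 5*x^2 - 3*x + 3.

Set the curves equal: 2*x^3 + 9*x^2 - 35*x - 61 = 5*x^2 - 3*x + 3, so 2*x^3 + 4*x^2 - 32*x - 64 = 0, which factors as 2*(x - 4)*(x + 2)*(x + 4) = 0. The curves meet at x = -4, -2, 4.
On [-4, -2], v = 2*x^3 + 9*x^2 - 35*x - 61 is on top; that piece has area ∫[-4,-2] (2*x^3 + 4*x^2 - 32*x - 64) dx = 56/3.
On [-2, 4], v = 5*x^2 - 3*x + 3 is on top; that piece has area ∫[-2,4] (-(2*x^3 + 4*x^2 - 32*x - 64)) dx = 360.
Total enclosed area = 56/3 + 360 = 1136/3.

1136/3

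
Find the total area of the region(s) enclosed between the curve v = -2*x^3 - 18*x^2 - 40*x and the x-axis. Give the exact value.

The curve meets the x-axis where -2*x^3 - 18*x^2 - 40*x = 0, i.e. -2*x*(x + 4)*(x + 5) = 0, at x = -5, -4, 0.
On [-5, -4] the curve lies below the axis; ∫[-5,-4] (-2*x^3 - 18*x^2 - 40*x) dx = -3/2, giving area 3/2.
On [-4, 0] the curve lies above the axis; ∫[-4,0] (-2*x^3 - 18*x^2 - 40*x) dx = 64, giving area 64.
Total area = 3/2 + 64 = 131/2.

131/2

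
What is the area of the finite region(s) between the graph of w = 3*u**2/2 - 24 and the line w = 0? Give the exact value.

The curve meets the u-axis where 3*u**2/2 - 24 = 0, i.e. 3*(u - 4)*(u + 4)/2 = 0, at u = -4, 4.
On [-4, 4] the curve lies below the axis; ∫[-4,4] (3*u**2/2 - 24) du = -128, giving area 128.

128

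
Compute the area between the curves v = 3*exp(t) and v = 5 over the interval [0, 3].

-22 - 10*log(3) + 10*log(5) + 3*exp(3)

The difference (3*exp(t)) - (5) = 3*exp(t) - 5 changes sign at t = log(5/3) inside [0, 3], so split the integral there.
∫[0,log(5/3)] (3*exp(t) - 5) dt = log(243/3125) + 2; the area of that piece is -2 + log(3125/243).
∫[log(5/3),3] (3*exp(t) - 5) dt = -20 - 5*log(3) + 5*log(5) + 3*exp(3).
Total area = (-2 + log(3125/243)) + (-20 - 5*log(3) + 5*log(5) + 3*exp(3)) = -22 - 10*log(3) + 10*log(5) + 3*exp(3).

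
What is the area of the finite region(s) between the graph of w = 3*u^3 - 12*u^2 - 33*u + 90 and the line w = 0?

The curve meets the u-axis where 3*u^3 - 12*u^2 - 33*u + 90 = 0, i.e. 3*(u - 5)*(u - 2)*(u + 3) = 0, at u = -3, 2, 5.
On [-3, 2] the curve lies above the axis; ∫[-3,2] (3*u^3 - 12*u^2 - 33*u + 90) du = 1375/4, giving area 1375/4.
On [2, 5] the curve lies below the axis; ∫[2,5] (3*u^3 - 12*u^2 - 33*u + 90) du = -351/4, giving area 351/4.
Total area = 1375/4 + 351/4 = 863/2.

863/2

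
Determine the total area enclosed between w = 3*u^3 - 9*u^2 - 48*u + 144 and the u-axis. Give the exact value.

1551/2

The curve meets the u-axis where 3*u^3 - 9*u^2 - 48*u + 144 = 0, i.e. 3*(u - 4)*(u - 3)*(u + 4) = 0, at u = -4, 3, 4.
On [-4, 3] the curve lies above the axis; ∫[-4,3] (3*u^3 - 9*u^2 - 48*u + 144) du = 3087/4, giving area 3087/4.
On [3, 4] the curve lies below the axis; ∫[3,4] (3*u^3 - 9*u^2 - 48*u + 144) du = -15/4, giving area 15/4.
Total area = 3087/4 + 15/4 = 1551/2.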